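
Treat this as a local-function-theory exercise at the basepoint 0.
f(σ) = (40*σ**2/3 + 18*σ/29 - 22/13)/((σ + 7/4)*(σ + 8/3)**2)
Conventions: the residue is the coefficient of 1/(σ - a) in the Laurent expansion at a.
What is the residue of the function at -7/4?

At the order-1 pole -7/4 set g(σ) = (σ - (-7/4))*f(σ) = (40*σ**2/3 + 18*σ/29 - 22/13)/(σ + 8/3)**2.
Simple pole: residue = g(a) at a = -7/4, which is 2065920/45617.

The residue is 2065920/45617.


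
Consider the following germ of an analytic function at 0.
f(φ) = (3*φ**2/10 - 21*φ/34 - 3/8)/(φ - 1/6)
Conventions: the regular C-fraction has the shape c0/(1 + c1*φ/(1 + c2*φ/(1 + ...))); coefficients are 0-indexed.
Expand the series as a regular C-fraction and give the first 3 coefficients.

The regular C-fraction coefficients are [9/4, -130/17, 9678/5525].

Taylor coefficients (expand at 0): a_0 = 9/4, a_1 = 585/34, a_2 = 8622/85.
c0 = a_0 = 9/4. Peel one level at a time: if S = 1 + c*φ/S' with S'(0) = 1, then c is the φ-coefficient of S and S' = c*φ/(S - 1).
S_1 = c0/f = 1 + (-130/17)*φ + (19356/1445)*φ^2 + ...; c1 = -130/17.
S_2 = c1*φ/(S_1 - 1) = 1 + (9678/5525)*φ + ...; c2 = 9678/5525.


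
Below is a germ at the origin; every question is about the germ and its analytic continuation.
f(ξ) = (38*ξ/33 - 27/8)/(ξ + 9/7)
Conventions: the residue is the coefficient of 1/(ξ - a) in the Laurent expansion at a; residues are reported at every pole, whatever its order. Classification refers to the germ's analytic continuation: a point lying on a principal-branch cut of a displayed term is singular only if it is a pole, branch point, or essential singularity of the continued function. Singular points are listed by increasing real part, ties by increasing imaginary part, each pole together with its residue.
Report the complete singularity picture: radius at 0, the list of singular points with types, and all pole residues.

Radius of convergence at 0: 9/7.
At -9/7: a pole of order 1; residue -2991/616.

Denominator factor (ξ + 9/7): pole of order 1 at -9/7, modulus 9/7.
The radius of convergence is the smallest modulus among the singular points: 9/7.
At the order-1 pole -9/7 set g(ξ) = (ξ - (-9/7))*f(ξ) = 38*ξ/33 - 27/8.
Simple pole: residue = g(a) at a = -9/7, which is -2991/616.


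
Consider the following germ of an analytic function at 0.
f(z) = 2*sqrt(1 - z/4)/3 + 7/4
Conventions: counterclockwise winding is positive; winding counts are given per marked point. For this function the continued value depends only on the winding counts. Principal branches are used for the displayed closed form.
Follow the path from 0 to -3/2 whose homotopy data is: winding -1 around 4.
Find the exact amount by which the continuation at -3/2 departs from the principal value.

Continued minus principal equals -(1/3)*sqrt(22).

The rational part is single-valued and drops out of the difference; each branch term changes only by its own monodromy.
(2/3)*sqrt(1 - z/(4)): winding -1 is odd, the square root flips sign, contributing -2*(2/3)*sqrt(1 - (-3/2)/(4)) = -2*(2/3)*sqrt(11/8) = -(1/3)*sqrt(22).
Summing the contributions at z = -3/2 gives -(1/3)*sqrt(22).


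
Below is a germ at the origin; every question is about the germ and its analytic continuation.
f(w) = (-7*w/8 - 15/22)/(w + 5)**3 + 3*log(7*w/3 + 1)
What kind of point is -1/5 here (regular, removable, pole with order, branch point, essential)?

The point is a regular point.

Denominator factors: w + 5 = 24/5 at w = -1/5 — none vanishes.
Branch term log(1 - w/(-3/7)): argument at -1/5 is 8/15, nonzero, so -1/5 is not its branch point (a point on a principal cut is still regular for the continued germ).
So the germ continues analytically to -1/5.


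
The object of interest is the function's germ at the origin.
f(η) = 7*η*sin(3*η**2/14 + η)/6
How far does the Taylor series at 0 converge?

The radius of convergence is infinite.

The factor sin(3*η**2/14 + η) is entire and contributes no finite singular point.
The polynomial part has no poles.
No finite singular points: the Taylor series at 0 converges everywhere.


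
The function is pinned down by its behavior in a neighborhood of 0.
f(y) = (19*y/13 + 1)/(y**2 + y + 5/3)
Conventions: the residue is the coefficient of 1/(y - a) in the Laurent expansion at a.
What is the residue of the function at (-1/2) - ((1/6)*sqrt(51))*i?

The factor y**2 + y + 5/3 splits as (y - a)(y - a') with a = (-1/2) - ((1/6)*sqrt(51))*i, a' = (-1/2) + ((1/6)*sqrt(51))*i. At the order-1 pole a set g(y) = (y - a)*f(y) = [19*y/13 + 1] / (y - a').
Simple pole: residue = g(a) at a = (-1/2) - ((1/6)*sqrt(51))*i, which is (19/26) + ((7/442)*sqrt(51))*i.

The residue is (19/26) + ((7/442)*sqrt(51))*i.


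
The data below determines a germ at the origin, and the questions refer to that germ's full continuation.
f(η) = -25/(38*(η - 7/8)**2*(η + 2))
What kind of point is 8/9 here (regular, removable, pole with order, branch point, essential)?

Denominator factors: η - 7/8 = 1/72 at η = 8/9; η + 2 = 26/9 at η = 8/9 — none vanishes.
So the germ continues analytically to 8/9.

The point is a regular point.


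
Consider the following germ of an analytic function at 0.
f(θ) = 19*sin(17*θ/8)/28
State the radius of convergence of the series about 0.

The factor -sin(17*θ/8) is entire and contributes no finite singular point.
The polynomial part has no poles.
No finite singular points: the Taylor series at 0 converges everywhere.

The radius of convergence is infinite.


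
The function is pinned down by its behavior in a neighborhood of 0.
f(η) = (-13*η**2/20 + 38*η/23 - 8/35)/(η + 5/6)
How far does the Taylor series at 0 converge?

Denominator factor (η + 5/6): pole of order 1 at -5/6, modulus 5/6.
The radius of convergence is the smallest modulus among the singular points: 5/6.

The radius of convergence is 5/6.


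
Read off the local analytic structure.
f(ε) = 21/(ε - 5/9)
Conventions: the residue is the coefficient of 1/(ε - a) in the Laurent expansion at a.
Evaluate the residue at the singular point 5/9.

The residue is 21.

At the order-1 pole 5/9 set g(ε) = (ε - (5/9))*f(ε) = 21.
Simple pole: residue = g(a) at a = 5/9, which is 21.


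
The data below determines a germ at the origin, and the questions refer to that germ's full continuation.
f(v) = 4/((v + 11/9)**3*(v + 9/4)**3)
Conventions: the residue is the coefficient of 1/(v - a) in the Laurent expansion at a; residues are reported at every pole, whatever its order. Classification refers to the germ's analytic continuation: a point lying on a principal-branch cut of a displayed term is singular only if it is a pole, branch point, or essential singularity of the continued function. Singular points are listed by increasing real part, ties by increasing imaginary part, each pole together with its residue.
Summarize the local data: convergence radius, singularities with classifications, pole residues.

Radius of convergence at 0: 11/9.
At -9/4: a pole of order 3; residue -1451188224/69343957.
At -11/9: a pole of order 3; residue 1451188224/69343957.

Denominator factor (v + 11/9)^3: pole of order 3 at -11/9, modulus 11/9.
Denominator factor (v + 9/4)^3: pole of order 3 at -9/4, modulus 9/4.
The radius of convergence is the smallest modulus among the singular points: 11/9.
At the order-3 pole -9/4 set g(v) = (v - (-9/4))^3*f(v) = 4/(v + 11/9)**3.
Order-3 pole: residue = g''(a)/2; g''(-9/4) = -2902376448/69343957, so the residue is -1451188224/69343957.
At the order-3 pole -11/9 set g(v) = (v - (-11/9))^3*f(v) = 4/(v + 9/4)**3.
Order-3 pole: residue = g''(a)/2; g''(-11/9) = 2902376448/69343957, so the residue is 1451188224/69343957.
List the singular points by increasing real part (a conjugate pair: the negative imaginary part first).


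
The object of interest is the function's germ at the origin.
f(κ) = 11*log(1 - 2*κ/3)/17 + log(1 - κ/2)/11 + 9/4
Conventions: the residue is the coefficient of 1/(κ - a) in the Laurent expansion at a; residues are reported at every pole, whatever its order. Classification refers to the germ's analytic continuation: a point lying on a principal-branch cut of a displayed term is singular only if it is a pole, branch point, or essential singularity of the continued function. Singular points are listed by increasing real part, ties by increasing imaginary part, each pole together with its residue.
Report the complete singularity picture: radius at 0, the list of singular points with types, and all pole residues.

Radius of convergence at 0: 3/2.
At 3/2: a logarithmic branch point.
At 2: a logarithmic branch point.

Branch term (1/11)*log(1 - κ/(2)): its argument vanishes at κ = 2, a logarithmic branch point, modulus 2.
Branch term (11/17)*log(1 - κ/(3/2)): its argument vanishes at κ = 3/2, a logarithmic branch point, modulus 3/2.
The radius of convergence is the smallest modulus among the singular points: 3/2.
List the singular points by increasing real part (a conjugate pair: the negative imaginary part first).


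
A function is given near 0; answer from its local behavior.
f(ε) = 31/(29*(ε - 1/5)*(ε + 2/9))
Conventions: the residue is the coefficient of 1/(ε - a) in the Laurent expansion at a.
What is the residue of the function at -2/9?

The residue is -1395/551.

At the order-1 pole -2/9 set g(ε) = (ε - (-2/9))*f(ε) = 31/(29*(ε - 1/5)).
Simple pole: residue = g(a) at a = -2/9, which is -1395/551.


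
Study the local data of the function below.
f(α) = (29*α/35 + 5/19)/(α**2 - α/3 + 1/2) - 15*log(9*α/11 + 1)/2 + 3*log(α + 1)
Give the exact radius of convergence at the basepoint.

Denominator factor (α**2 - α/3 + 1/2): discriminant -17/9, complex-conjugate roots (1/6) + ((1/6)*sqrt(17))*i and (1/6) - ((1/6)*sqrt(17))*i; poles of order 1, moduli (1/2)*sqrt(2) and (1/2)*sqrt(2).
Branch term (3)*log(1 - α/(-1)): its argument vanishes at α = -1, a logarithmic branch point, modulus 1.
Branch term (-15/2)*log(1 - α/(-11/9)): its argument vanishes at α = -11/9, a logarithmic branch point, modulus 11/9.
The radius of convergence is the smallest modulus among the singular points: (1/2)*sqrt(2).

The radius of convergence is (1/2)*sqrt(2).


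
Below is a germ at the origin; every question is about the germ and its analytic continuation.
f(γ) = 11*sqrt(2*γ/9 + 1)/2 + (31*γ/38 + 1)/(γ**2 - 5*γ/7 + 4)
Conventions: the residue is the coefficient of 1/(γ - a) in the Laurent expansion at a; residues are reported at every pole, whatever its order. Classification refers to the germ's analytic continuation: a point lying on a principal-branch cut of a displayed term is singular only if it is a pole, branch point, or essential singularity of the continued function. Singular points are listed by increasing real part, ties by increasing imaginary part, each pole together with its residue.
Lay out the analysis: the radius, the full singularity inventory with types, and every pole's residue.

Radius of convergence at 0: 2.
At -9/2: an algebraic (square-root) branch point.
At (5/14) - ((1/14)*sqrt(759))*i: a pole of order 1; residue (31/76) + ((229/19228)*sqrt(759))*i.
At (5/14) + ((1/14)*sqrt(759))*i: a pole of order 1; residue (31/76) - ((229/19228)*sqrt(759))*i.

Denominator factor (γ**2 - 5*γ/7 + 4): discriminant -759/49, complex-conjugate roots (5/14) + ((1/14)*sqrt(759))*i and (5/14) - ((1/14)*sqrt(759))*i; poles of order 1, moduli 2 and 2.
Branch term (11/2)*sqrt(1 - γ/(-9/2)): its argument vanishes at γ = -9/2, a square-root branch point, modulus 9/2.
The radius of convergence is the smallest modulus among the singular points: 2.
The branch term is analytic at (5/14) - ((1/14)*sqrt(759))*i and contributes nothing to the residue; only the rational part matters.
The factor γ**2 - 5*γ/7 + 4 splits as (γ - a)(γ - a') with a = (5/14) - ((1/14)*sqrt(759))*i, a' = (5/14) + ((1/14)*sqrt(759))*i. At the order-1 pole a set g(γ) = (γ - a)*(rational part) = [31*γ/38 + 1] / (γ - a').
Simple pole: residue = g(a) at a = (5/14) - ((1/14)*sqrt(759))*i, which is (31/76) + ((229/19228)*sqrt(759))*i.
The branch term is analytic at (5/14) + ((1/14)*sqrt(759))*i and contributes nothing to the residue; only the rational part matters.
The factor γ**2 - 5*γ/7 + 4 splits as (γ - a)(γ - a') with a = (5/14) + ((1/14)*sqrt(759))*i, a' = (5/14) - ((1/14)*sqrt(759))*i. At the order-1 pole a set g(γ) = (γ - a)*(rational part) = [31*γ/38 + 1] / (γ - a').
Simple pole: residue = g(a) at a = (5/14) + ((1/14)*sqrt(759))*i, which is (31/76) - ((229/19228)*sqrt(759))*i.
List the singular points by increasing real part (a conjugate pair: the negative imaginary part first).


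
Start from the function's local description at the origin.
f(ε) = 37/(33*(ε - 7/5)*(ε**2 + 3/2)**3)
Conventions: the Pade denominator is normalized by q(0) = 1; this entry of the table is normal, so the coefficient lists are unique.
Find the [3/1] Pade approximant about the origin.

The Pade approximant has numerator coefficients [-1480/6237, -116032/195129, 68080/1365903, 2368/2673]; denominator coefficients [1, 13733/7665].

Taylor coefficients needed (expand at 0): a_0 = -1480/6237, a_1 = -7400/43659, a_2 = 108040/305613, a_3 = 540200/2139291, a_4 = -20324840/44925111.
Write the denominator as Q(ε) = 1 + q1*ε. Requiring Q*f - P = O(ε^5) with deg P <= 3 kills the coefficients of ε^4..ε^4 in Q*f:
  ε^4: a_4 + q1*a_3 = 0, i.e. -20324840/44925111 + (540200/2139291)*q1 = 0.
Solving this linear system: q1 = 13733/7665.
The numerator is Q*f truncated at degree 3: P0 = a_0 = -1480/6237; P1 = a_1 + q1*a_0 = -116032/195129; P2 = a_2 + q1*a_1 = 68080/1365903; P3 = a_3 + q1*a_2 = 2368/2673.


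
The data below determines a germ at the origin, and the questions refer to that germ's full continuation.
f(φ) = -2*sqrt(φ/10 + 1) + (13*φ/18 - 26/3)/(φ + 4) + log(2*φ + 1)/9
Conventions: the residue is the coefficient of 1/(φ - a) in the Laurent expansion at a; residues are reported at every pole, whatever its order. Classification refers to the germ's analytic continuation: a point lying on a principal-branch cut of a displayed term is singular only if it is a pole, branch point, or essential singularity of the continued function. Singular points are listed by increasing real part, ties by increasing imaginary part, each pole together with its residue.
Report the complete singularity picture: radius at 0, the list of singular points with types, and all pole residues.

Radius of convergence at 0: 1/2.
At -10: an algebraic (square-root) branch point.
At -4: a pole of order 1; residue -104/9.
At -1/2: a logarithmic branch point.

Denominator factor (φ + 4): pole of order 1 at -4, modulus 4.
Branch term (-2)*sqrt(1 - φ/(-10)): its argument vanishes at φ = -10, a square-root branch point, modulus 10.
Branch term (1/9)*log(1 - φ/(-1/2)): its argument vanishes at φ = -1/2, a logarithmic branch point, modulus 1/2.
The radius of convergence is the smallest modulus among the singular points: 1/2.
The branch terms are analytic at -4 and contribute nothing to the residue; only the rational part matters.
At the order-1 pole -4 set g(φ) = (φ - (-4))*(rational part) = 13*φ/18 - 26/3.
Simple pole: residue = g(a) at a = -4, which is -104/9.
List the singular points by increasing real part (a conjugate pair: the negative imaginary part first).


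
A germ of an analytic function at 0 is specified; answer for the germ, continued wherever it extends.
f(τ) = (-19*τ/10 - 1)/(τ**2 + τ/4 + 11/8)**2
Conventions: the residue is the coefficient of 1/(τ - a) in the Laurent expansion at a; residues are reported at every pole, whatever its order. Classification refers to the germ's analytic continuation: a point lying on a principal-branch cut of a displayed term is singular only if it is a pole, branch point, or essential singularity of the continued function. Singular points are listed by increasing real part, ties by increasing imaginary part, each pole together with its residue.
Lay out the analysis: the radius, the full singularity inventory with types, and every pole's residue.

Denominator factor (τ**2 + τ/4 + 11/8)^2: discriminant -87/16, complex-conjugate roots (-1/8) + ((1/8)*sqrt(87))*i and (-1/8) - ((1/8)*sqrt(87))*i; poles of order 2, moduli (1/4)*sqrt(22) and (1/4)*sqrt(22).
The radius of convergence is the smallest modulus among the singular points: (1/4)*sqrt(22).
The factor τ**2 + τ/4 + 11/8 splits as (τ - a)(τ - a') with a = (-1/8) - ((1/8)*sqrt(87))*i, a' = (-1/8) + ((1/8)*sqrt(87))*i. At the order-2 pole a set g(τ) = (τ - a)^2*f(τ) = [-19*τ/10 - 1] / (τ - a')^2.
Order-2 pole: residue = g'(a); g'((-1/8) - ((1/8)*sqrt(87))*i) = -((488/37845)*sqrt(87))*i, so the residue is -((488/37845)*sqrt(87))*i.
The factor τ**2 + τ/4 + 11/8 splits as (τ - a)(τ - a') with a = (-1/8) + ((1/8)*sqrt(87))*i, a' = (-1/8) - ((1/8)*sqrt(87))*i. At the order-2 pole a set g(τ) = (τ - a)^2*f(τ) = [-19*τ/10 - 1] / (τ - a')^2.
Order-2 pole: residue = g'(a); g'((-1/8) + ((1/8)*sqrt(87))*i) = ((488/37845)*sqrt(87))*i, so the residue is ((488/37845)*sqrt(87))*i.
List the singular points by increasing real part (a conjugate pair: the negative imaginary part first).

Radius of convergence at 0: (1/4)*sqrt(22).
At (-1/8) - ((1/8)*sqrt(87))*i: a pole of order 2; residue -((488/37845)*sqrt(87))*i.
At (-1/8) + ((1/8)*sqrt(87))*i: a pole of order 2; residue ((488/37845)*sqrt(87))*i.


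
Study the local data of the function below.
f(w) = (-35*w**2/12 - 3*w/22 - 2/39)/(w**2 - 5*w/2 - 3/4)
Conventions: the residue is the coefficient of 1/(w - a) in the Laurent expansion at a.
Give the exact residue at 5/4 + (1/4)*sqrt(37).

The residue is -1961/528 - (52733/84656)*sqrt(37).

The factor w**2 - 5*w/2 - 3/4 splits as (w - a)(w - a') with a = 5/4 + (1/4)*sqrt(37), a' = 5/4 - (1/4)*sqrt(37). At the order-1 pole a set g(w) = (w - a)*f(w) = [-35*w**2/12 - 3*w/22 - 2/39] / (w - a').
Simple pole: residue = g(a) at a = 5/4 + (1/4)*sqrt(37), which is -1961/528 - (52733/84656)*sqrt(37).


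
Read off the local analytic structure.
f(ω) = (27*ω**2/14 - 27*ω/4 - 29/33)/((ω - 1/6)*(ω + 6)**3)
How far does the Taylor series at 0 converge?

The radius of convergence is 1/6.

Denominator factor (ω - 1/6): pole of order 1 at 1/6, modulus 1/6.
Denominator factor (ω + 6)^3: pole of order 3 at -6, modulus 6.
The radius of convergence is the smallest modulus among the singular points: 1/6.


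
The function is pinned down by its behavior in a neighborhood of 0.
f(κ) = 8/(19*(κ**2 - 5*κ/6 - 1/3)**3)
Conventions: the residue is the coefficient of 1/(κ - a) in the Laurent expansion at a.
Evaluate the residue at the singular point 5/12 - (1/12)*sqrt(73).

The residue is -(373248/7391323)*sqrt(73).

The factor κ**2 - 5*κ/6 - 1/3 splits as (κ - a)(κ - a') with a = 5/12 - (1/12)*sqrt(73), a' = 5/12 + (1/12)*sqrt(73). At the order-3 pole a set g(κ) = (κ - a)^3*f(κ) = [8/19] / (κ - a')^3.
Order-3 pole: residue = g''(a)/2; g''(5/12 - (1/12)*sqrt(73)) = -(746496/7391323)*sqrt(73), so the residue is -(373248/7391323)*sqrt(73).


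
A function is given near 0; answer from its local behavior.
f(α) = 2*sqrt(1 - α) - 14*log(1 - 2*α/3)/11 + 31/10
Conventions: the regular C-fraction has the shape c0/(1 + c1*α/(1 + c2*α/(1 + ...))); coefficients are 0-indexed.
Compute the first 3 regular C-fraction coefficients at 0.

Taylor coefficients (expand at 0): a_0 = 51/10, a_1 = -5/33, a_2 = 13/396.
c0 = a_0 = 51/10. Peel one level at a time: if S = 1 + c*α/S' with S'(0) = 1, then c is the α-coefficient of S and S' = c*α/(S - 1).
S_1 = c0/f = 1 + (50/1683)*α + (-31465/5664978)*α^2 + ...; c1 = 50/1683.
S_2 = c1*α/(S_1 - 1) = 1 + (6293/33660)*α + ...; c2 = 6293/33660.

The regular C-fraction coefficients are [51/10, 50/1683, 6293/33660].


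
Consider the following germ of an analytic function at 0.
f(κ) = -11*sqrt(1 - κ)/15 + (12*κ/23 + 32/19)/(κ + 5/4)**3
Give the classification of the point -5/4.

The denominator factor κ + 5/4 vanishes at -5/4 and appears to the power 3; the numerator there equals 451/437, nonzero, and no other factor vanishes.
The branch terms are analytic at this point.
Hence a pole whose order is the multiplicity, 3.

The point is a pole of order 3.


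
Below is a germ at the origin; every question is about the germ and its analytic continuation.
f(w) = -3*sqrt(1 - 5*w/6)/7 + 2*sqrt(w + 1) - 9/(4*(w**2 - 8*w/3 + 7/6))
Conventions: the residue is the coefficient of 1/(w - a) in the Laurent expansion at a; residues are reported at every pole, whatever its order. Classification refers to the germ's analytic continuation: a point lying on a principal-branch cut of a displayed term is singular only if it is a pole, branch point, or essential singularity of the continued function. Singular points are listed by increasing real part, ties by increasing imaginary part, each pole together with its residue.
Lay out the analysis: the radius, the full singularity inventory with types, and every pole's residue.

Radius of convergence at 0: 4/3 - (1/6)*sqrt(22).
At -1: an algebraic (square-root) branch point.
At 4/3 - (1/6)*sqrt(22): a pole of order 1; residue (27/88)*sqrt(22).
At 6/5: an algebraic (square-root) branch point.
At 4/3 + (1/6)*sqrt(22): a pole of order 1; residue -(27/88)*sqrt(22).

Denominator factor (w**2 - 8*w/3 + 7/6): discriminant 22/9, real irrational roots 4/3 + (1/6)*sqrt(22) and 4/3 - (1/6)*sqrt(22); poles of order 1, moduli 4/3 + (1/6)*sqrt(22) and 4/3 - (1/6)*sqrt(22).
Branch term (-3/7)*sqrt(1 - w/(6/5)): its argument vanishes at w = 6/5, a square-root branch point, modulus 6/5.
Branch term (2)*sqrt(1 - w/(-1)): its argument vanishes at w = -1, a square-root branch point, modulus 1.
The radius of convergence is the smallest modulus among the singular points: 4/3 - (1/6)*sqrt(22).
The branch terms are analytic at 4/3 - (1/6)*sqrt(22) and contribute nothing to the residue; only the rational part matters.
The factor w**2 - 8*w/3 + 7/6 splits as (w - a)(w - a') with a = 4/3 - (1/6)*sqrt(22), a' = 4/3 + (1/6)*sqrt(22). At the order-1 pole a set g(w) = (w - a)*(rational part) = [-9/4] / (w - a').
Simple pole: residue = g(a) at a = 4/3 - (1/6)*sqrt(22), which is (27/88)*sqrt(22).
The branch terms are analytic at 4/3 + (1/6)*sqrt(22) and contribute nothing to the residue; only the rational part matters.
The factor w**2 - 8*w/3 + 7/6 splits as (w - a)(w - a') with a = 4/3 + (1/6)*sqrt(22), a' = 4/3 - (1/6)*sqrt(22). At the order-1 pole a set g(w) = (w - a)*(rational part) = [-9/4] / (w - a').
Simple pole: residue = g(a) at a = 4/3 + (1/6)*sqrt(22), which is -(27/88)*sqrt(22).
List the singular points by increasing real part (a conjugate pair: the negative imaginary part first).


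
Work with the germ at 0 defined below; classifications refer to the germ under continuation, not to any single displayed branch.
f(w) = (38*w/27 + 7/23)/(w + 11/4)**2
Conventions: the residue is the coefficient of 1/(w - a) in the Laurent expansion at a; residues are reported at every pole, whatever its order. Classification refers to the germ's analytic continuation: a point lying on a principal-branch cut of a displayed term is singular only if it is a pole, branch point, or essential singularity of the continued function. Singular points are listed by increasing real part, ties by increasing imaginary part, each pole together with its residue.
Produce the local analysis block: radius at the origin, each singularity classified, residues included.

Radius of convergence at 0: 11/4.
At -11/4: a pole of order 2; residue 38/27.

Denominator factor (w + 11/4)^2: pole of order 2 at -11/4, modulus 11/4.
The radius of convergence is the smallest modulus among the singular points: 11/4.
At the order-2 pole -11/4 set g(w) = (w - (-11/4))^2*f(w) = 38*w/27 + 7/23.
Order-2 pole: residue = g'(a); g'(-11/4) = 38/27, so the residue is 38/27.


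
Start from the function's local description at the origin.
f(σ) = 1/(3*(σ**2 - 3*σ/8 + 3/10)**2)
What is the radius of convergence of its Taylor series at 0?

The radius of convergence is (1/10)*sqrt(30).

Denominator factor (σ**2 - 3*σ/8 + 3/10)^2: discriminant -339/320, complex-conjugate roots (3/16) + ((1/80)*sqrt(1695))*i and (3/16) - ((1/80)*sqrt(1695))*i; poles of order 2, moduli (1/10)*sqrt(30) and (1/10)*sqrt(30).
The radius of convergence is the smallest modulus among the singular points: (1/10)*sqrt(30).


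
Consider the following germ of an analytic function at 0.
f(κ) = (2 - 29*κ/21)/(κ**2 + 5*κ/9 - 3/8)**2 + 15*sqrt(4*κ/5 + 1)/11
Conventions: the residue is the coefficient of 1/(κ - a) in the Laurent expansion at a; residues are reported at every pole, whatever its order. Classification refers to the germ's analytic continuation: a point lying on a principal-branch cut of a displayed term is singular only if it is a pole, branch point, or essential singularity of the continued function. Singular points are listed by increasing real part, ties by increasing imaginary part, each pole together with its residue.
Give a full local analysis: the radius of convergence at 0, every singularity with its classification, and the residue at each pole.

Radius of convergence at 0: -5/18 + (1/36)*sqrt(586).
At -5/4: an algebraic (square-root) branch point.
At -5/18 - (1/36)*sqrt(586): a pole of order 2; residue (48654/600943)*sqrt(586).
At -5/18 + (1/36)*sqrt(586): a pole of order 2; residue -(48654/600943)*sqrt(586).

Denominator factor (κ**2 + 5*κ/9 - 3/8)^2: discriminant 293/162, real irrational roots -5/18 + (1/36)*sqrt(586) and -5/18 - (1/36)*sqrt(586); poles of order 2, moduli -5/18 + (1/36)*sqrt(586) and 5/18 + (1/36)*sqrt(586).
Branch term (15/11)*sqrt(1 - κ/(-5/4)): its argument vanishes at κ = -5/4, a square-root branch point, modulus 5/4.
The radius of convergence is the smallest modulus among the singular points: -5/18 + (1/36)*sqrt(586).
The branch term is analytic at -5/18 - (1/36)*sqrt(586) and contributes nothing to the residue; only the rational part matters.
The factor κ**2 + 5*κ/9 - 3/8 splits as (κ - a)(κ - a') with a = -5/18 - (1/36)*sqrt(586), a' = -5/18 + (1/36)*sqrt(586). At the order-2 pole a set g(κ) = (κ - a)^2*(rational part) = [2 - 29*κ/21] / (κ - a')^2.
Order-2 pole: residue = g'(a); g'(-5/18 - (1/36)*sqrt(586)) = (48654/600943)*sqrt(586), so the residue is (48654/600943)*sqrt(586).
The branch term is analytic at -5/18 + (1/36)*sqrt(586) and contributes nothing to the residue; only the rational part matters.
The factor κ**2 + 5*κ/9 - 3/8 splits as (κ - a)(κ - a') with a = -5/18 + (1/36)*sqrt(586), a' = -5/18 - (1/36)*sqrt(586). At the order-2 pole a set g(κ) = (κ - a)^2*(rational part) = [2 - 29*κ/21] / (κ - a')^2.
Order-2 pole: residue = g'(a); g'(-5/18 + (1/36)*sqrt(586)) = -(48654/600943)*sqrt(586), so the residue is -(48654/600943)*sqrt(586).
List the singular points by increasing real part (a conjugate pair: the negative imaginary part first).


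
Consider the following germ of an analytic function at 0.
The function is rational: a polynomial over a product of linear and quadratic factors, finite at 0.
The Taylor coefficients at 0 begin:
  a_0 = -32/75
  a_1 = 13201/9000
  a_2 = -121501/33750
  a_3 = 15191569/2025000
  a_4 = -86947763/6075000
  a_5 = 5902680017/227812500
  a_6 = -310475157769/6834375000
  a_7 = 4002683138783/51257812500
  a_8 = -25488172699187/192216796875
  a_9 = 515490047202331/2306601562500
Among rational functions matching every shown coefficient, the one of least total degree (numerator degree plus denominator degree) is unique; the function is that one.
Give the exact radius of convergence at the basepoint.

The radius of convergence is 3/5.

No rational of total degree below 8 reproduces all 10 coefficients; solving the [1/7] Pade equations on them gives f(γ) = (37*γ/40 + 32)/((γ + 3/5)*(γ**2 - 3*γ - 5)**3), whose expansion matches every shown term.
Denominator factor (γ + 3/5): pole of order 1 at -3/5, modulus 3/5.
Denominator factor (γ**2 - 3*γ - 5)^3: discriminant 29, real irrational roots 3/2 + (1/2)*sqrt(29) and 3/2 - (1/2)*sqrt(29); poles of order 3, moduli 3/2 + (1/2)*sqrt(29) and -3/2 + (1/2)*sqrt(29).
The radius of convergence is the smallest modulus among the singular points: 3/5.


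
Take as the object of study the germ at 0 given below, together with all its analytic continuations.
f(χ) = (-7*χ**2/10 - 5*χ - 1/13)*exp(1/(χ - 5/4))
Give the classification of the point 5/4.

The exponent 1/(χ - (5/4)) has a pole at 5/4, so exp(1/(χ - (5/4))) takes every nonzero value near it: an essential singularity (not a pole of any order).

The point is an essential singularity.


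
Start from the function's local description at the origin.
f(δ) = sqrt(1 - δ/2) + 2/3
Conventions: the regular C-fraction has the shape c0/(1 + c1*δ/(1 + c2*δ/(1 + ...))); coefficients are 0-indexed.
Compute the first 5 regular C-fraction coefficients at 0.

The regular C-fraction coefficients are [5/3, 3/20, -11/40, -5/88, -17/88].

Taylor coefficients (expand at 0): a_0 = 5/3, a_1 = -1/4, a_2 = -1/32, a_3 = -1/128, a_4 = -5/2048.
c0 = a_0 = 5/3. Peel one level at a time: if S = 1 + c*δ/S' with S'(0) = 1, then c is the δ-coefficient of S and S' = c*δ/(S - 1).
S_1 = c0/f = 1 + (3/20)*δ + (33/800)*δ^2 + ...; c1 = 3/20.
S_2 = c1*δ/(S_1 - 1) = 1 + (-11/40)*δ + (-1/64)*δ^2 + ...; c2 = -11/40.
S_3 = c2*δ/(S_2 - 1) = 1 + (-5/88)*δ + (-85/7744)*δ^2 + ...; c3 = -5/88.
S_4 = c3*δ/(S_3 - 1) = 1 + (-17/88)*δ + ...; c4 = -17/88.


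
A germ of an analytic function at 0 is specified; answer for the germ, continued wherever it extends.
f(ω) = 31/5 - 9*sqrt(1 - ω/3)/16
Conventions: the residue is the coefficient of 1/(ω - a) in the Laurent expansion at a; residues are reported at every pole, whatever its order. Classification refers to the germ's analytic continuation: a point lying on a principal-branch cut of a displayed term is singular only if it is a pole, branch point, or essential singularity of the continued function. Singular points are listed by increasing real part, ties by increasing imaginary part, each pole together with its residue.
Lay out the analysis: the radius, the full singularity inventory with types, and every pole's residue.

Branch term (-9/16)*sqrt(1 - ω/(3)): its argument vanishes at ω = 3, a square-root branch point, modulus 3.
The radius of convergence is the smallest modulus among the singular points: 3.

Radius of convergence at 0: 3.
At 3: an algebraic (square-root) branch point.


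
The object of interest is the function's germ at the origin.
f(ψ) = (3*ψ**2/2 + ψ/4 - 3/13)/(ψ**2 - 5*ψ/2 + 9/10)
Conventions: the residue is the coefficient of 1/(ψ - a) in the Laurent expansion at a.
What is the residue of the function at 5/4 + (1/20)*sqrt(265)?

The residue is 2 + (889/6890)*sqrt(265).

The factor ψ**2 - 5*ψ/2 + 9/10 splits as (ψ - a)(ψ - a') with a = 5/4 + (1/20)*sqrt(265), a' = 5/4 - (1/20)*sqrt(265). At the order-1 pole a set g(ψ) = (ψ - a)*f(ψ) = [3*ψ**2/2 + ψ/4 - 3/13] / (ψ - a').
Simple pole: residue = g(a) at a = 5/4 + (1/20)*sqrt(265), which is 2 + (889/6890)*sqrt(265).


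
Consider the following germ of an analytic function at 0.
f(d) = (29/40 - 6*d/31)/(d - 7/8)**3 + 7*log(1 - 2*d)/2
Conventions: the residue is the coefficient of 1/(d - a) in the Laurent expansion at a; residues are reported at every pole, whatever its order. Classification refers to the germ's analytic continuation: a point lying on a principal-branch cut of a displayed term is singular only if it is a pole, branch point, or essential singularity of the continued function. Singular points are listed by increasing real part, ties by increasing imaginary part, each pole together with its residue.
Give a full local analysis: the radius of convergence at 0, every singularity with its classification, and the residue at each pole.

Denominator factor (d - 7/8)^3: pole of order 3 at 7/8, modulus 7/8.
Branch term (7/2)*log(1 - d/(1/2)): its argument vanishes at d = 1/2, a logarithmic branch point, modulus 1/2.
The radius of convergence is the smallest modulus among the singular points: 1/2.
The branch term is analytic at 7/8 and contributes nothing to the residue; only the rational part matters.
At the order-3 pole 7/8 set g(d) = (d - (7/8))^3*(rational part) = 29/40 - 6*d/31.
Order-3 pole: residue = g''(a)/2; g''(7/8) = 0, so the residue is 0.
List the singular points by increasing real part (a conjugate pair: the negative imaginary part first).

Radius of convergence at 0: 1/2.
At 1/2: a logarithmic branch point.
At 7/8: a pole of order 3; residue 0.


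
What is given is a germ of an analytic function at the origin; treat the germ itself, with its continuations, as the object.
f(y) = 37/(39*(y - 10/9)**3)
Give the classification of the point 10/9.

The point is a pole of order 3.

The denominator factor y - 10/9 vanishes at 10/9 and appears to the power 3; the numerator there equals 37/39, nonzero, and no other factor vanishes.
Hence a pole whose order is the multiplicity, 3.


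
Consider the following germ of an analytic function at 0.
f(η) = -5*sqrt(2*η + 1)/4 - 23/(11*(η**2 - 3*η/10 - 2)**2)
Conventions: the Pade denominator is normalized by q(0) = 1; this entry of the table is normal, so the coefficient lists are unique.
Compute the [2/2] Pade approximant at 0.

Taylor coefficients needed (expand at 0): a_0 = -39/22, a_1 = -481/440, a_2 = 1179/17600, a_3 = -33679/88000, a_4 = 446777/1408000.
Write the denominator as Q(η) = 1 + q1*η + q2*η^2. Requiring Q*f - P = O(η^5) with deg P <= 2 kills the coefficients of η^3..η^4 in Q*f:
  η^3: a_3 + q1*a_2 + q2*a_1 = 0, i.e. -33679/88000 + (1179/17600)*q1 + (-481/440)*q2 = 0.
  η^4: a_4 + q1*a_3 + q2*a_2 = 0, i.e. 446777/1408000 + (-33679/88000)*q1 + (1179/17600)*q2 = 0.
Solving this linear system: q1 = 995083603/1282067510, q2 = -15514650241/51282700400.
The numerator is Q*f truncated at degree 2: P0 = a_0 = -39/22; P1 = a_1 + q1*a_0 = -27856793653/11282194088; P2 = a_2 + q1*a_1 + q2*a_0 = -110648474789/451287763520.

The Pade approximant has numerator coefficients [-39/22, -27856793653/11282194088, -110648474789/451287763520]; denominator coefficients [1, 995083603/1282067510, -15514650241/51282700400].


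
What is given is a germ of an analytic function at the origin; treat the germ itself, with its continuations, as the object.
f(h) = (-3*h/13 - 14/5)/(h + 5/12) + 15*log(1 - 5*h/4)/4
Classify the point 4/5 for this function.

The point is a logarithmic branch point.

The term (15/4)*log(1 - h/(4/5)) has argument 1 - 4/5/(4/5) = 0 at 4/5: a logarithmic (infinitely-sheeted) branch point; the remaining terms are analytic or single-valued there.


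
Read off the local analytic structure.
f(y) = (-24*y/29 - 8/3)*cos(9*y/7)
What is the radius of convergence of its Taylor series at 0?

The factor cos(9*y/7) is entire and contributes no finite singular point.
The polynomial part has no poles.
No finite singular points: the Taylor series at 0 converges everywhere.

The radius of convergence is infinite.


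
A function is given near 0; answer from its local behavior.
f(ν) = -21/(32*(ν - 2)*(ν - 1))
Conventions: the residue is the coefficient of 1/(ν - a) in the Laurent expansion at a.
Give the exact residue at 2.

The residue is -21/32.

At the order-1 pole 2 set g(ν) = (ν - (2))*f(ν) = -21/(32*(ν - 1)).
Simple pole: residue = g(a) at a = 2, which is -21/32.


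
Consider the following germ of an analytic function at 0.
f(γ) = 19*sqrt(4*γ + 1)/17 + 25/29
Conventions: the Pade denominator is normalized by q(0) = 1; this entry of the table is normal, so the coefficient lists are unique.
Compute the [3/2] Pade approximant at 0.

The Pade approximant has numerator coefficients [976/493, 5006/493, 6234/493, 38/17]; denominator coefficients [1, 4, 3].

Taylor coefficients needed (expand at 0): a_0 = 976/493, a_1 = 38/17, a_2 = -38/17, a_3 = 76/17, a_4 = -190/17, a_5 = 532/17.
Write the denominator as Q(γ) = 1 + q1*γ + q2*γ^2. Requiring Q*f - P = O(γ^6) with deg P <= 3 kills the coefficients of γ^4..γ^5 in Q*f:
  γ^4: a_4 + q1*a_3 + q2*a_2 = 0, i.e. -190/17 + (76/17)*q1 + (-38/17)*q2 = 0.
  γ^5: a_5 + q1*a_4 + q2*a_3 = 0, i.e. 532/17 + (-190/17)*q1 + (76/17)*q2 = 0.
Solving this linear system: q1 = 4, q2 = 3.
The numerator is Q*f truncated at degree 3: P0 = a_0 = 976/493; P1 = a_1 + q1*a_0 = 5006/493; P2 = a_2 + q1*a_1 + q2*a_0 = 6234/493; P3 = a_3 + q1*a_2 + q2*a_1 = 38/17.


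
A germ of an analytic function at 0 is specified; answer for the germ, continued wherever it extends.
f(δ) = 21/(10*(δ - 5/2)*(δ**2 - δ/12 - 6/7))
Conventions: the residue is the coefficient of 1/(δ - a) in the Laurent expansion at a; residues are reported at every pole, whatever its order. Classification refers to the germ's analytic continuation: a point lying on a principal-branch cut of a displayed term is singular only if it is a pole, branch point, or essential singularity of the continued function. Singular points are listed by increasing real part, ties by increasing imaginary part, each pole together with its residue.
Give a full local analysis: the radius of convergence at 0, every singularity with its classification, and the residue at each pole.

Denominator factor (δ - 5/2): pole of order 1 at 5/2, modulus 5/2.
Denominator factor (δ**2 - δ/12 - 6/7): discriminant 3463/1008, real irrational roots 1/24 + (1/168)*sqrt(24241) and 1/24 - (1/168)*sqrt(24241); poles of order 1, moduli 1/24 + (1/168)*sqrt(24241) and -1/24 + (1/168)*sqrt(24241).
The radius of convergence is the smallest modulus among the singular points: -1/24 + (1/168)*sqrt(24241).
The factor δ**2 - δ/12 - 6/7 splits as (δ - a)(δ - a') with a = 1/24 - (1/168)*sqrt(24241), a' = 1/24 + (1/168)*sqrt(24241). At the order-1 pole a set g(δ) = (δ - a)*f(δ) = [21/(10*(δ - 5/2))] / (δ - a').
Simple pole: residue = g(a) at a = 1/24 - (1/168)*sqrt(24241), which is -882/4355 + (52038/15081365)*sqrt(24241).
The factor δ**2 - δ/12 - 6/7 splits as (δ - a)(δ - a') with a = 1/24 + (1/168)*sqrt(24241), a' = 1/24 - (1/168)*sqrt(24241). At the order-1 pole a set g(δ) = (δ - a)*f(δ) = [21/(10*(δ - 5/2))] / (δ - a').
Simple pole: residue = g(a) at a = 1/24 + (1/168)*sqrt(24241), which is -882/4355 - (52038/15081365)*sqrt(24241).
At the order-1 pole 5/2 set g(δ) = (δ - (5/2))*f(δ) = 21/(10*(δ**2 - δ/12 - 6/7)).
Simple pole: residue = g(a) at a = 5/2, which is 1764/4355.
List the singular points by increasing real part (a conjugate pair: the negative imaginary part first).

Radius of convergence at 0: -1/24 + (1/168)*sqrt(24241).
At 1/24 - (1/168)*sqrt(24241): a pole of order 1; residue -882/4355 + (52038/15081365)*sqrt(24241).
At 1/24 + (1/168)*sqrt(24241): a pole of order 1; residue -882/4355 - (52038/15081365)*sqrt(24241).
At 5/2: a pole of order 1; residue 1764/4355.


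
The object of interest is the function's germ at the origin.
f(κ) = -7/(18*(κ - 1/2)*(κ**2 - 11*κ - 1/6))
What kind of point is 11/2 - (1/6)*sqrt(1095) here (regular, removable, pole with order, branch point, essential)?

The denominator factor κ**2 - 11*κ - 1/6 vanishes at 11/2 - (1/6)*sqrt(1095) and appears to the power 1; the numerator there equals -7/18, nonzero, and no other factor vanishes.
Hence a pole whose order is the multiplicity, 1.

The point is a pole of order 1.


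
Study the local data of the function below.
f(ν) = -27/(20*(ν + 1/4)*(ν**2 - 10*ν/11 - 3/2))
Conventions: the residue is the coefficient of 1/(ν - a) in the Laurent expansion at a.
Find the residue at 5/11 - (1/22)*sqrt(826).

The residue is -198/355 - (3069/293230)*sqrt(826).

The factor ν**2 - 10*ν/11 - 3/2 splits as (ν - a)(ν - a') with a = 5/11 - (1/22)*sqrt(826), a' = 5/11 + (1/22)*sqrt(826). At the order-1 pole a set g(ν) = (ν - a)*f(ν) = [-27/(20*(ν + 1/4))] / (ν - a').
Simple pole: residue = g(a) at a = 5/11 - (1/22)*sqrt(826), which is -198/355 - (3069/293230)*sqrt(826).


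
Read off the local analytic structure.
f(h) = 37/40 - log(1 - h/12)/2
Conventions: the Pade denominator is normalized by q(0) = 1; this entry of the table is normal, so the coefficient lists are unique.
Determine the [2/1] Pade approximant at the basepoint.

The Pade approximant has numerator coefficients [37/40, -7/720, -1/1728]; denominator coefficients [1, -1/18].

Taylor coefficients needed (expand at 0): a_0 = 37/40, a_1 = 1/24, a_2 = 1/576, a_3 = 1/10368.
Write the denominator as Q(h) = 1 + q1*h. Requiring Q*f - P = O(h^4) with deg P <= 2 kills the coefficients of h^3..h^3 in Q*f:
  h^3: a_3 + q1*a_2 = 0, i.e. 1/10368 + (1/576)*q1 = 0.
Solving this linear system: q1 = -1/18.
The numerator is Q*f truncated at degree 2: P0 = a_0 = 37/40; P1 = a_1 + q1*a_0 = -7/720; P2 = a_2 + q1*a_1 = -1/1728.
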